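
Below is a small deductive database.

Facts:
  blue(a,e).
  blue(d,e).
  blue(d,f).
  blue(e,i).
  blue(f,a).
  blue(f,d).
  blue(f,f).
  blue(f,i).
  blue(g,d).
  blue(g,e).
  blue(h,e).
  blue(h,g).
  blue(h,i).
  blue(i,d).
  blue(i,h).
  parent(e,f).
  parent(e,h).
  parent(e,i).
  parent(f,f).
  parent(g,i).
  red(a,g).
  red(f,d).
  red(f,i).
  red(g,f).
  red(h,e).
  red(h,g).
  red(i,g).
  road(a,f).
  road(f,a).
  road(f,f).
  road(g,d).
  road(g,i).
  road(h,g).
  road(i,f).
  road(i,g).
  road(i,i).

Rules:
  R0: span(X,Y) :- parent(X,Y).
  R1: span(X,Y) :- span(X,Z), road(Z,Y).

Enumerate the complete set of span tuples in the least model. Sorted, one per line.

span(e,a)
span(e,d)
span(e,f)
span(e,g)
span(e,h)
span(e,i)
span(f,a)
span(f,f)
span(g,a)
span(g,d)
span(g,f)
span(g,g)
span(g,i)

round 1: derive span(e,f) via R0 from parent(e,f)
round 1: derive span(e,h) via R0 from parent(e,h)
round 1: derive span(e,i) via R0 from parent(e,i)
round 1: derive span(f,f) via R0 from parent(f,f)
round 1: derive span(g,i) via R0 from parent(g,i)
round 2: derive span(e,a) via R1 from span(e,f), road(f,a)
round 2: derive span(e,g) via R1 from span(e,h), road(h,g)
round 2: derive span(f,a) via R1 from span(f,f), road(f,a)
round 2: derive span(g,f) via R1 from span(g,i), road(i,f)
round 2: derive span(g,g) via R1 from span(g,i), road(i,g)
round 3: derive span(e,d) via R1 from span(e,g), road(g,d)
round 3: derive span(g,a) via R1 from span(g,f), road(f,a)
round 3: derive span(g,d) via R1 from span(g,g), road(g,d)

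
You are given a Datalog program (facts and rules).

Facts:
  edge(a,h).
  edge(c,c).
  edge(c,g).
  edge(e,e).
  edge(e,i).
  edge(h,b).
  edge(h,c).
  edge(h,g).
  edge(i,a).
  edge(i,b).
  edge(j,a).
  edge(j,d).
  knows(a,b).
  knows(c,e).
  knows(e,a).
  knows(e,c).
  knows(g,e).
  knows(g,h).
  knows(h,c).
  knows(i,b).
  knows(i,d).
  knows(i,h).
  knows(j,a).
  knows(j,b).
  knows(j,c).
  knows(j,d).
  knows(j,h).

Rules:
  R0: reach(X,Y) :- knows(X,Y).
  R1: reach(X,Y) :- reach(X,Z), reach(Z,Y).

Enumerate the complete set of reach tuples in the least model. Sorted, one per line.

reach(a,b)
reach(c,a)
reach(c,b)
reach(c,c)
reach(c,e)
reach(e,a)
reach(e,b)
reach(e,c)
reach(e,e)
reach(g,a)
reach(g,b)
reach(g,c)
reach(g,e)
reach(g,h)
reach(h,a)
reach(h,b)
reach(h,c)
reach(h,e)
reach(i,a)
reach(i,b)
reach(i,c)
reach(i,d)
reach(i,e)
reach(i,h)
reach(j,a)
reach(j,b)
reach(j,c)
reach(j,d)
reach(j,e)
reach(j,h)

round 1: derive reach(a,b) via R0 from knows(a,b)
round 1: derive reach(c,e) via R0 from knows(c,e)
round 1: derive reach(e,a) via R0 from knows(e,a)
round 1: derive reach(e,c) via R0 from knows(e,c)
round 1: derive reach(g,e) via R0 from knows(g,e)
round 1: derive reach(g,h) via R0 from knows(g,h)
round 1: derive reach(h,c) via R0 from knows(h,c)
round 1: derive reach(i,b) via R0 from knows(i,b)
round 1: derive reach(i,d) via R0 from knows(i,d)
round 1: derive reach(i,h) via R0 from knows(i,h)
round 1: derive reach(j,a) via R0 from knows(j,a)
round 1: derive reach(j,b) via R0 from knows(j,b)
round 1: derive reach(j,c) via R0 from knows(j,c)
round 1: derive reach(j,d) via R0 from knows(j,d)
round 1: derive reach(j,h) via R0 from knows(j,h)
round 2: derive reach(c,a) via R1 from reach(c,e), reach(e,a)
round 2: derive reach(c,c) via R1 from reach(c,e), reach(e,c)
round 2: derive reach(e,b) via R1 from reach(e,a), reach(a,b)
round 2: derive reach(e,e) via R1 from reach(e,c), reach(c,e)
round 2: derive reach(g,a) via R1 from reach(g,e), reach(e,a)
round 2: derive reach(g,c) via R1 from reach(g,e), reach(e,c)
round 2: derive reach(h,e) via R1 from reach(h,c), reach(c,e)
round 2: derive reach(i,c) via R1 from reach(i,h), reach(h,c)
round 2: derive reach(j,e) via R1 from reach(j,c), reach(c,e)
round 3: derive reach(c,b) via R1 from reach(c,a), reach(a,b)
round 3: derive reach(g,b) via R1 from reach(g,a), reach(a,b)
round 3: derive reach(h,a) via R1 from reach(h,c), reach(c,a)
round 3: derive reach(h,b) via R1 from reach(h,e), reach(e,b)
round 3: derive reach(i,a) via R1 from reach(i,c), reach(c,a)
round 3: derive reach(i,e) via R1 from reach(i,c), reach(c,e)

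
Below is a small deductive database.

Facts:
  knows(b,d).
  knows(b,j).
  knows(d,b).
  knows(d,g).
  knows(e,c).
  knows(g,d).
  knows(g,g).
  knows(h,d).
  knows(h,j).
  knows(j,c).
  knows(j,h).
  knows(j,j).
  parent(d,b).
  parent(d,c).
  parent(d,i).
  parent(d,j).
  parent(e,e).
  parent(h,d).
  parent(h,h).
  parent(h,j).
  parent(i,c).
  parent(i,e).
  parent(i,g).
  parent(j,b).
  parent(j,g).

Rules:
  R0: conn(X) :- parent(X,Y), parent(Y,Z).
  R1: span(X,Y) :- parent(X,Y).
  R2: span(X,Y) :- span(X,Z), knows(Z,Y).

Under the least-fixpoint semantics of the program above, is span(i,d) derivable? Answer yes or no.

round 1: derive span(d,b) via R1 from parent(d,b)
round 1: derive span(d,c) via R1 from parent(d,c)
round 1: derive span(d,i) via R1 from parent(d,i)
round 1: derive span(d,j) via R1 from parent(d,j)
round 1: derive span(e,e) via R1 from parent(e,e)
round 1: derive span(h,d) via R1 from parent(h,d)
round 1: derive span(h,h) via R1 from parent(h,h)
round 1: derive span(h,j) via R1 from parent(h,j)
round 1: derive span(i,c) via R1 from parent(i,c)
round 1: derive span(i,e) via R1 from parent(i,e)
round 1: derive span(i,g) via R1 from parent(i,g)
round 1: derive span(j,b) via R1 from parent(j,b)
round 1: derive span(j,g) via R1 from parent(j,g)
round 2: derive span(d,d) via R2 from span(d,b), knows(b,d)
round 2: derive span(d,h) via R2 from span(d,j), knows(j,h)
round 2: derive span(e,c) via R2 from span(e,e), knows(e,c)
round 2: derive span(h,b) via R2 from span(h,d), knows(d,b)
round 2: derive span(h,c) via R2 from span(h,j), knows(j,c)
round 2: derive span(h,g) via R2 from span(h,d), knows(d,g)
round 2: derive span(i,d) via R2 from span(i,g), knows(g,d)
round 2: derive span(j,d) via R2 from span(j,b), knows(b,d)
round 2: derive span(j,j) via R2 from span(j,b), knows(b,j)
round 3: derive span(d,g) via R2 from span(d,d), knows(d,g)
round 3: derive span(i,b) via R2 from span(i,d), knows(d,b)
round 3: derive span(j,c) via R2 from span(j,j), knows(j,c)
round 3: derive span(j,h) via R2 from span(j,j), knows(j,h)
round 4: derive span(i,j) via R2 from span(i,b), knows(b,j)
round 5: derive span(i,h) via R2 from span(i,j), knows(j,h)

yes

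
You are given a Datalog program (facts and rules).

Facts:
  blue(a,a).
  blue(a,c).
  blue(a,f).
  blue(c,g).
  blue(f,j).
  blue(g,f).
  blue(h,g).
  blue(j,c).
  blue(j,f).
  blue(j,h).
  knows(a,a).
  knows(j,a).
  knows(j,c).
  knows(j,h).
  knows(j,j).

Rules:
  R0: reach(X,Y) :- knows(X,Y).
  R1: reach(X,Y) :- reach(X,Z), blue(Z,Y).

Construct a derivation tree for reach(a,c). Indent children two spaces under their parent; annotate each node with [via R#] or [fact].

reach(a,c)  [via R1]
  reach(a,a)  [via R0]
    knows(a,a)  [fact]
  blue(a,c)  [fact]

round 1: derive reach(a,a) via R0 from knows(a,a)
round 1: derive reach(j,a) via R0 from knows(j,a)
round 1: derive reach(j,c) via R0 from knows(j,c)
round 1: derive reach(j,h) via R0 from knows(j,h)
round 1: derive reach(j,j) via R0 from knows(j,j)
round 2: derive reach(a,c) via R1 from reach(a,a), blue(a,c)
round 2: derive reach(a,f) via R1 from reach(a,a), blue(a,f)
round 2: derive reach(j,f) via R1 from reach(j,a), blue(a,f)
round 2: derive reach(j,g) via R1 from reach(j,c), blue(c,g)
round 3: derive reach(a,g) via R1 from reach(a,c), blue(c,g)
round 3: derive reach(a,j) via R1 from reach(a,f), blue(f,j)
round 4: derive reach(a,h) via R1 from reach(a,j), blue(j,h)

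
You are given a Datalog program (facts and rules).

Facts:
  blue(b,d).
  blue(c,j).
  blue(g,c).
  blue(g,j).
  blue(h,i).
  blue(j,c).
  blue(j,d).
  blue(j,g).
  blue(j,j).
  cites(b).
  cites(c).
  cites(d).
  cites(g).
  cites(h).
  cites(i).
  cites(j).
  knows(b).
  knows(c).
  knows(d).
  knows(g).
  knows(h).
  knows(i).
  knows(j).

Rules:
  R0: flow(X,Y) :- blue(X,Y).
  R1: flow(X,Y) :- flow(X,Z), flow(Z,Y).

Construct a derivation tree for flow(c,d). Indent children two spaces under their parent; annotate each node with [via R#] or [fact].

round 1: derive flow(b,d) via R0 from blue(b,d)
round 1: derive flow(c,j) via R0 from blue(c,j)
round 1: derive flow(g,c) via R0 from blue(g,c)
round 1: derive flow(g,j) via R0 from blue(g,j)
round 1: derive flow(h,i) via R0 from blue(h,i)
round 1: derive flow(j,c) via R0 from blue(j,c)
round 1: derive flow(j,d) via R0 from blue(j,d)
round 1: derive flow(j,g) via R0 from blue(j,g)
round 1: derive flow(j,j) via R0 from blue(j,j)
round 2: derive flow(c,c) via R1 from flow(c,j), flow(j,c)
round 2: derive flow(c,d) via R1 from flow(c,j), flow(j,d)
round 2: derive flow(c,g) via R1 from flow(c,j), flow(j,g)
round 2: derive flow(g,d) via R1 from flow(g,j), flow(j,d)
round 2: derive flow(g,g) via R1 from flow(g,j), flow(j,g)

flow(c,d)  [via R1]
  flow(c,j)  [via R0]
    blue(c,j)  [fact]
  flow(j,d)  [via R0]
    blue(j,d)  [fact]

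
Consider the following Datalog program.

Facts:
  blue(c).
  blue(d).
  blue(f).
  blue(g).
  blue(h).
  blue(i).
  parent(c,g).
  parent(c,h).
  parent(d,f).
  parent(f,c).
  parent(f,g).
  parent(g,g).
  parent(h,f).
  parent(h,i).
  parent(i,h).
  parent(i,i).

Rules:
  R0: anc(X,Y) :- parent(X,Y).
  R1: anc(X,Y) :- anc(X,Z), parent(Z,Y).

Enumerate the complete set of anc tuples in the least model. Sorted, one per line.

round 1: derive anc(c,g) via R0 from parent(c,g)
round 1: derive anc(c,h) via R0 from parent(c,h)
round 1: derive anc(d,f) via R0 from parent(d,f)
round 1: derive anc(f,c) via R0 from parent(f,c)
round 1: derive anc(f,g) via R0 from parent(f,g)
round 1: derive anc(g,g) via R0 from parent(g,g)
round 1: derive anc(h,f) via R0 from parent(h,f)
round 1: derive anc(h,i) via R0 from parent(h,i)
round 1: derive anc(i,h) via R0 from parent(i,h)
round 1: derive anc(i,i) via R0 from parent(i,i)
round 2: derive anc(c,f) via R1 from anc(c,h), parent(h,f)
round 2: derive anc(c,i) via R1 from anc(c,h), parent(h,i)
round 2: derive anc(d,c) via R1 from anc(d,f), parent(f,c)
round 2: derive anc(d,g) via R1 from anc(d,f), parent(f,g)
round 2: derive anc(f,h) via R1 from anc(f,c), parent(c,h)
round 2: derive anc(h,c) via R1 from anc(h,f), parent(f,c)
round 2: derive anc(h,g) via R1 from anc(h,f), parent(f,g)
round 2: derive anc(h,h) via R1 from anc(h,i), parent(i,h)
round 2: derive anc(i,f) via R1 from anc(i,h), parent(h,f)
round 3: derive anc(c,c) via R1 from anc(c,f), parent(f,c)
round 3: derive anc(d,h) via R1 from anc(d,c), parent(c,h)
round 3: derive anc(f,f) via R1 from anc(f,h), parent(h,f)
round 3: derive anc(f,i) via R1 from anc(f,h), parent(h,i)
round 3: derive anc(i,c) via R1 from anc(i,f), parent(f,c)
round 3: derive anc(i,g) via R1 from anc(i,f), parent(f,g)
round 4: derive anc(d,i) via R1 from anc(d,h), parent(h,i)

anc(c,c)
anc(c,f)
anc(c,g)
anc(c,h)
anc(c,i)
anc(d,c)
anc(d,f)
anc(d,g)
anc(d,h)
anc(d,i)
anc(f,c)
anc(f,f)
anc(f,g)
anc(f,h)
anc(f,i)
anc(g,g)
anc(h,c)
anc(h,f)
anc(h,g)
anc(h,h)
anc(h,i)
anc(i,c)
anc(i,f)
anc(i,g)
anc(i,h)
anc(i,i)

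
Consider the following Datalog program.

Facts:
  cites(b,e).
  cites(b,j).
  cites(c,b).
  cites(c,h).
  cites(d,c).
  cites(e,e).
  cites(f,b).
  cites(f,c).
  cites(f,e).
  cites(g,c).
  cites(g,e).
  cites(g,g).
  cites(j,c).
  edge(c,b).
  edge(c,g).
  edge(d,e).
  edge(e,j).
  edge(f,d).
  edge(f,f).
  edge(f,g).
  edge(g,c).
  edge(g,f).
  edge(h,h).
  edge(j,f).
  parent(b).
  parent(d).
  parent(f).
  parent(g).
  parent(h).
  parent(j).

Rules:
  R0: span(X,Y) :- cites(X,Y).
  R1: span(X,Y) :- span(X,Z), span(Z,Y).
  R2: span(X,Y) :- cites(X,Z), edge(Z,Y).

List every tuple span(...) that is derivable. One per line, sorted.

span(b,b)
span(b,c)
span(b,e)
span(b,f)
span(b,g)
span(b,h)
span(b,j)
span(c,b)
span(c,c)
span(c,e)
span(c,f)
span(c,g)
span(c,h)
span(c,j)
span(d,b)
span(d,c)
span(d,e)
span(d,f)
span(d,g)
span(d,h)
span(d,j)
span(e,b)
span(e,c)
span(e,e)
span(e,f)
span(e,g)
span(e,h)
span(e,j)
span(f,b)
span(f,c)
span(f,e)
span(f,f)
span(f,g)
span(f,h)
span(f,j)
span(g,b)
span(g,c)
span(g,e)
span(g,f)
span(g,g)
span(g,h)
span(g,j)
span(j,b)
span(j,c)
span(j,e)
span(j,f)
span(j,g)
span(j,h)
span(j,j)

round 1: derive span(b,e) via R0 from cites(b,e)
round 1: derive span(b,j) via R0 from cites(b,j)
round 1: derive span(c,b) via R0 from cites(c,b)
round 1: derive span(c,h) via R0 from cites(c,h)
round 1: derive span(d,c) via R0 from cites(d,c)
round 1: derive span(e,e) via R0 from cites(e,e)
round 1: derive span(f,b) via R0 from cites(f,b)
round 1: derive span(f,c) via R0 from cites(f,c)
round 1: derive span(f,e) via R0 from cites(f,e)
round 1: derive span(g,c) via R0 from cites(g,c)
round 1: derive span(g,e) via R0 from cites(g,e)
round 1: derive span(g,g) via R0 from cites(g,g)
round 1: derive span(j,c) via R0 from cites(j,c)
round 1: derive span(b,f) via R2 from cites(b,j), edge(j,f)
round 1: derive span(d,b) via R2 from cites(d,c), edge(c,b)
round 1: derive span(d,g) via R2 from cites(d,c), edge(c,g)
round 1: derive span(e,j) via R2 from cites(e,e), edge(e,j)
round 1: derive span(f,g) via R2 from cites(f,c), edge(c,g)
round 1: derive span(f,j) via R2 from cites(f,e), edge(e,j)
round 1: derive span(g,b) via R2 from cites(g,c), edge(c,b)
round 1: derive span(g,f) via R2 from cites(g,g), edge(g,f)
round 1: derive span(g,j) via R2 from cites(g,e), edge(e,j)
round 1: derive span(j,b) via R2 from cites(j,c), edge(c,b)
round 1: derive span(j,g) via R2 from cites(j,c), edge(c,g)
round 2: derive span(b,b) via R1 from span(b,f), span(f,b)
round 2: derive span(b,c) via R1 from span(b,f), span(f,c)
round 2: derive span(b,g) via R1 from span(b,f), span(f,g)
round 2: derive span(c,e) via R1 from span(c,b), span(b,e)
round 2: derive span(c,f) via R1 from span(c,b), span(b,f)
round 2: derive span(c,j) via R1 from span(c,b), span(b,j)
round 2: derive span(d,e) via R1 from span(d,b), span(b,e)
round 2: derive span(d,f) via R1 from span(d,b), span(b,f)
round 2: derive span(d,h) via R1 from span(d,c), span(c,h)
round 2: derive span(d,j) via R1 from span(d,b), span(b,j)
round 2: derive span(e,b) via R1 from span(e,j), span(j,b)
round 2: derive span(e,c) via R1 from span(e,j), span(j,c)
round 2: derive span(e,g) via R1 from span(e,j), span(j,g)
round 2: derive span(f,f) via R1 from span(f,b), span(b,f)
round 2: derive span(f,h) via R1 from span(f,c), span(c,h)
round 2: derive span(g,h) via R1 from span(g,c), span(c,h)
round 2: derive span(j,e) via R1 from span(j,b), span(b,e)
round 2: derive span(j,f) via R1 from span(j,b), span(b,f)
round 2: derive span(j,h) via R1 from span(j,c), span(c,h)
round 2: derive span(j,j) via R1 from span(j,b), span(b,j)
round 3: derive span(b,h) via R1 from span(b,c), span(c,h)
round 3: derive span(c,c) via R1 from span(c,b), span(b,c)
round 3: derive span(c,g) via R1 from span(c,b), span(b,g)
round 3: derive span(e,f) via R1 from span(e,b), span(b,f)
round 3: derive span(e,h) via R1 from span(e,c), span(c,h)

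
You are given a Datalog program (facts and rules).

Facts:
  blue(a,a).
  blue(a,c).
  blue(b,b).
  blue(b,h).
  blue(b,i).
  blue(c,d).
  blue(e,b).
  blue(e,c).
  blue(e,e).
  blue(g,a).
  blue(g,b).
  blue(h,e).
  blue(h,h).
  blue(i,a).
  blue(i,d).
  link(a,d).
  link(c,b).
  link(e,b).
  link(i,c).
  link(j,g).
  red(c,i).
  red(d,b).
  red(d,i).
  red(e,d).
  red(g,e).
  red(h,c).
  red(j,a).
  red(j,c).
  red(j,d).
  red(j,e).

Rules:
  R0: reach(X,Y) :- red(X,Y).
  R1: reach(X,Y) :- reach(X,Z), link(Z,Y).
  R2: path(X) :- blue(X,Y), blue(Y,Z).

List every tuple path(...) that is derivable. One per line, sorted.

round 1: derive path(a) via R2 from blue(a,a), blue(a,a)
round 1: derive path(b) via R2 from blue(b,b), blue(b,b)
round 1: derive path(e) via R2 from blue(e,b), blue(b,b)
round 1: derive path(g) via R2 from blue(g,a), blue(a,a)
round 1: derive path(h) via R2 from blue(h,e), blue(e,b)
round 1: derive path(i) via R2 from blue(i,a), blue(a,a)

path(a)
path(b)
path(e)
path(g)
path(h)
path(i)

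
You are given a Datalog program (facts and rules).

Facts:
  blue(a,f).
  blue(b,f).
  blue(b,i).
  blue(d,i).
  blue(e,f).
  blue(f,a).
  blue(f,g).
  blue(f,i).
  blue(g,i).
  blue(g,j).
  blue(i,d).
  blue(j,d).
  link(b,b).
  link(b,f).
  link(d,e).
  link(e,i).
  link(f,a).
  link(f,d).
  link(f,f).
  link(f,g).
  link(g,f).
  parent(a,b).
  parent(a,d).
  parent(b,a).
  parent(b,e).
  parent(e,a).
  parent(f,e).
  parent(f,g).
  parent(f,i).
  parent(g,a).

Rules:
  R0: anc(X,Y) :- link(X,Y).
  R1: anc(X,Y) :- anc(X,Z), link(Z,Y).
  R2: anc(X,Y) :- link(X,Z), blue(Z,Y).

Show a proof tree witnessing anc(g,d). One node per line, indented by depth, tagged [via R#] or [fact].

anc(g,d)  [via R1]
  anc(g,f)  [via R0]
    link(g,f)  [fact]
  link(f,d)  [fact]

round 1: derive anc(b,b) via R0 from link(b,b)
round 1: derive anc(b,f) via R0 from link(b,f)
round 1: derive anc(d,e) via R0 from link(d,e)
round 1: derive anc(e,i) via R0 from link(e,i)
round 1: derive anc(f,a) via R0 from link(f,a)
round 1: derive anc(f,d) via R0 from link(f,d)
round 1: derive anc(f,f) via R0 from link(f,f)
round 1: derive anc(f,g) via R0 from link(f,g)
round 1: derive anc(g,f) via R0 from link(g,f)
round 1: derive anc(b,a) via R2 from link(b,f), blue(f,a)
round 1: derive anc(b,g) via R2 from link(b,f), blue(f,g)
round 1: derive anc(b,i) via R2 from link(b,b), blue(b,i)
round 1: derive anc(d,f) via R2 from link(d,e), blue(e,f)
round 1: derive anc(e,d) via R2 from link(e,i), blue(i,d)
round 1: derive anc(f,i) via R2 from link(f,d), blue(d,i)
round 1: derive anc(f,j) via R2 from link(f,g), blue(g,j)
round 1: derive anc(g,a) via R2 from link(g,f), blue(f,a)
round 1: derive anc(g,g) via R2 from link(g,f), blue(f,g)
round 1: derive anc(g,i) via R2 from link(g,f), blue(f,i)
round 2: derive anc(b,d) via R1 from anc(b,f), link(f,d)
round 2: derive anc(d,a) via R1 from anc(d,f), link(f,a)
round 2: derive anc(d,d) via R1 from anc(d,f), link(f,d)
round 2: derive anc(d,g) via R1 from anc(d,f), link(f,g)
round 2: derive anc(d,i) via R1 from anc(d,e), link(e,i)
round 2: derive anc(e,e) via R1 from anc(e,d), link(d,e)
round 2: derive anc(f,e) via R1 from anc(f,d), link(d,e)
round 2: derive anc(g,d) via R1 from anc(g,f), link(f,d)
round 3: derive anc(b,e) via R1 from anc(b,d), link(d,e)
round 3: derive anc(g,e) via R1 from anc(g,d), link(d,e)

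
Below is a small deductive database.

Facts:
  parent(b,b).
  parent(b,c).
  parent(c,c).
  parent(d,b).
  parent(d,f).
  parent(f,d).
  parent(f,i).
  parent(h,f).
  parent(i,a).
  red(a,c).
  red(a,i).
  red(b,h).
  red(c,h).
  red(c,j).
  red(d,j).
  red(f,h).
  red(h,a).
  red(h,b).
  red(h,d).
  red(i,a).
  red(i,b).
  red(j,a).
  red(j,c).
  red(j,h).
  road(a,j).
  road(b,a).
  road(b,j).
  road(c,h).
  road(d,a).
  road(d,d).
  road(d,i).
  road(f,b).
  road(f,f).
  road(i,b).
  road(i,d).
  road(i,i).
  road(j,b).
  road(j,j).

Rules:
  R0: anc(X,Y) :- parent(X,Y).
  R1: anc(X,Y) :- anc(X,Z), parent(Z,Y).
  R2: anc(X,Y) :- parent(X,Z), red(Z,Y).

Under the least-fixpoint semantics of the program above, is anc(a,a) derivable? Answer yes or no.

round 1: derive anc(b,b) via R0 from parent(b,b)
round 1: derive anc(b,c) via R0 from parent(b,c)
round 1: derive anc(c,c) via R0 from parent(c,c)
round 1: derive anc(d,b) via R0 from parent(d,b)
round 1: derive anc(d,f) via R0 from parent(d,f)
round 1: derive anc(f,d) via R0 from parent(f,d)
round 1: derive anc(f,i) via R0 from parent(f,i)
round 1: derive anc(h,f) via R0 from parent(h,f)
round 1: derive anc(i,a) via R0 from parent(i,a)
round 1: derive anc(b,h) via R2 from parent(b,b), red(b,h)
round 1: derive anc(b,j) via R2 from parent(b,c), red(c,j)
round 1: derive anc(c,h) via R2 from parent(c,c), red(c,h)
round 1: derive anc(c,j) via R2 from parent(c,c), red(c,j)
round 1: derive anc(d,h) via R2 from parent(d,b), red(b,h)
round 1: derive anc(f,a) via R2 from parent(f,i), red(i,a)
round 1: derive anc(f,b) via R2 from parent(f,i), red(i,b)
round 1: derive anc(f,j) via R2 from parent(f,d), red(d,j)
round 1: derive anc(h,h) via R2 from parent(h,f), red(f,h)
round 1: derive anc(i,c) via R2 from parent(i,a), red(a,c)
round 1: derive anc(i,i) via R2 from parent(i,a), red(a,i)
round 2: derive anc(b,f) via R1 from anc(b,h), parent(h,f)
round 2: derive anc(c,f) via R1 from anc(c,h), parent(h,f)
round 2: derive anc(d,c) via R1 from anc(d,b), parent(b,c)
round 2: derive anc(d,d) via R1 from anc(d,f), parent(f,d)
round 2: derive anc(d,i) via R1 from anc(d,f), parent(f,i)
round 2: derive anc(f,c) via R1 from anc(f,b), parent(b,c)
round 2: derive anc(f,f) via R1 from anc(f,d), parent(d,f)
round 2: derive anc(h,d) via R1 from anc(h,f), parent(f,d)
round 2: derive anc(h,i) via R1 from anc(h,f), parent(f,i)
round 3: derive anc(b,d) via R1 from anc(b,f), parent(f,d)
round 3: derive anc(b,i) via R1 from anc(b,f), parent(f,i)
round 3: derive anc(c,d) via R1 from anc(c,f), parent(f,d)
round 3: derive anc(c,i) via R1 from anc(c,f), parent(f,i)
round 3: derive anc(d,a) via R1 from anc(d,i), parent(i,a)
round 3: derive anc(h,a) via R1 from anc(h,i), parent(i,a)
round 3: derive anc(h,b) via R1 from anc(h,d), parent(d,b)
round 4: derive anc(b,a) via R1 from anc(b,i), parent(i,a)
round 4: derive anc(c,a) via R1 from anc(c,i), parent(i,a)
round 4: derive anc(c,b) via R1 from anc(c,d), parent(d,b)
round 4: derive anc(h,c) via R1 from anc(h,b), parent(b,c)

no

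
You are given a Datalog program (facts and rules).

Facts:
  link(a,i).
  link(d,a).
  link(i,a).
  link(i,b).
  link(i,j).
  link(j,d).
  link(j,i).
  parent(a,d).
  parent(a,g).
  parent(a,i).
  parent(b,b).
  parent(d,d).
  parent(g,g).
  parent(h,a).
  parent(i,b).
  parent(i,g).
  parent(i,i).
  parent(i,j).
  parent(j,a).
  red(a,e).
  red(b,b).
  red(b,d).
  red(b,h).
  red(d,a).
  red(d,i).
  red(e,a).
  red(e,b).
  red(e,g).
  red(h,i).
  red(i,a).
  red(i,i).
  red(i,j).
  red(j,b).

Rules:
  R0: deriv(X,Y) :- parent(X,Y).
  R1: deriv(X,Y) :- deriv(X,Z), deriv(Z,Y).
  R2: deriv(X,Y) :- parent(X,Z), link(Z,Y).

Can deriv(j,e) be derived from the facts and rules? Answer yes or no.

no

round 1: derive deriv(a,d) via R0 from parent(a,d)
round 1: derive deriv(a,g) via R0 from parent(a,g)
round 1: derive deriv(a,i) via R0 from parent(a,i)
round 1: derive deriv(b,b) via R0 from parent(b,b)
round 1: derive deriv(d,d) via R0 from parent(d,d)
round 1: derive deriv(g,g) via R0 from parent(g,g)
round 1: derive deriv(h,a) via R0 from parent(h,a)
round 1: derive deriv(i,b) via R0 from parent(i,b)
round 1: derive deriv(i,g) via R0 from parent(i,g)
round 1: derive deriv(i,i) via R0 from parent(i,i)
round 1: derive deriv(i,j) via R0 from parent(i,j)
round 1: derive deriv(j,a) via R0 from parent(j,a)
round 1: derive deriv(a,a) via R2 from parent(a,d), link(d,a)
round 1: derive deriv(a,b) via R2 from parent(a,i), link(i,b)
round 1: derive deriv(a,j) via R2 from parent(a,i), link(i,j)
round 1: derive deriv(d,a) via R2 from parent(d,d), link(d,a)
round 1: derive deriv(h,i) via R2 from parent(h,a), link(a,i)
round 1: derive deriv(i,a) via R2 from parent(i,i), link(i,a)
round 1: derive deriv(i,d) via R2 from parent(i,j), link(j,d)
round 1: derive deriv(j,i) via R2 from parent(j,a), link(a,i)
round 2: derive deriv(d,b) via R1 from deriv(d,a), deriv(a,b)
round 2: derive deriv(d,g) via R1 from deriv(d,a), deriv(a,g)
round 2: derive deriv(d,i) via R1 from deriv(d,a), deriv(a,i)
round 2: derive deriv(d,j) via R1 from deriv(d,a), deriv(a,j)
round 2: derive deriv(h,b) via R1 from deriv(h,a), deriv(a,b)
round 2: derive deriv(h,d) via R1 from deriv(h,a), deriv(a,d)
round 2: derive deriv(h,g) via R1 from deriv(h,a), deriv(a,g)
round 2: derive deriv(h,j) via R1 from deriv(h,a), deriv(a,j)
round 2: derive deriv(j,b) via R1 from deriv(j,a), deriv(a,b)
round 2: derive deriv(j,d) via R1 from deriv(j,a), deriv(a,d)
round 2: derive deriv(j,g) via R1 from deriv(j,a), deriv(a,g)
round 2: derive deriv(j,j) via R1 from deriv(j,a), deriv(a,j)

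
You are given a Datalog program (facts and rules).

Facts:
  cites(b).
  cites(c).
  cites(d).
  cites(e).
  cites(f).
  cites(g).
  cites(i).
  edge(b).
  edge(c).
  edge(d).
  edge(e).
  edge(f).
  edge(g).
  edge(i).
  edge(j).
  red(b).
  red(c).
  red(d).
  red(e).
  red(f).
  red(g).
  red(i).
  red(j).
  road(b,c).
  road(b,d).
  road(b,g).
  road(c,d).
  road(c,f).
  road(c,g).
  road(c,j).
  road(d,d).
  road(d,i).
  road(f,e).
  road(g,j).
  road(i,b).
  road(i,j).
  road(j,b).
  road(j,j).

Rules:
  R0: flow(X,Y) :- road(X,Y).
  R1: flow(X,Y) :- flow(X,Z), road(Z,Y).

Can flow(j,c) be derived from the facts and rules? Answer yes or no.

yes

round 1: derive flow(b,c) via R0 from road(b,c)
round 1: derive flow(b,d) via R0 from road(b,d)
round 1: derive flow(b,g) via R0 from road(b,g)
round 1: derive flow(c,d) via R0 from road(c,d)
round 1: derive flow(c,f) via R0 from road(c,f)
round 1: derive flow(c,g) via R0 from road(c,g)
round 1: derive flow(c,j) via R0 from road(c,j)
round 1: derive flow(d,d) via R0 from road(d,d)
round 1: derive flow(d,i) via R0 from road(d,i)
round 1: derive flow(f,e) via R0 from road(f,e)
round 1: derive flow(g,j) via R0 from road(g,j)
round 1: derive flow(i,b) via R0 from road(i,b)
round 1: derive flow(i,j) via R0 from road(i,j)
round 1: derive flow(j,b) via R0 from road(j,b)
round 1: derive flow(j,j) via R0 from road(j,j)
round 2: derive flow(b,f) via R1 from flow(b,c), road(c,f)
round 2: derive flow(b,i) via R1 from flow(b,d), road(d,i)
round 2: derive flow(b,j) via R1 from flow(b,c), road(c,j)
round 2: derive flow(c,b) via R1 from flow(c,j), road(j,b)
round 2: derive flow(c,e) via R1 from flow(c,f), road(f,e)
round 2: derive flow(c,i) via R1 from flow(c,d), road(d,i)
round 2: derive flow(d,b) via R1 from flow(d,i), road(i,b)
round 2: derive flow(d,j) via R1 from flow(d,i), road(i,j)
round 2: derive flow(g,b) via R1 from flow(g,j), road(j,b)
round 2: derive flow(i,c) via R1 from flow(i,b), road(b,c)
round 2: derive flow(i,d) via R1 from flow(i,b), road(b,d)
round 2: derive flow(i,g) via R1 from flow(i,b), road(b,g)
round 2: derive flow(j,c) via R1 from flow(j,b), road(b,c)
round 2: derive flow(j,d) via R1 from flow(j,b), road(b,d)
round 2: derive flow(j,g) via R1 from flow(j,b), road(b,g)
round 3: derive flow(b,b) via R1 from flow(b,i), road(i,b)
round 3: derive flow(b,e) via R1 from flow(b,f), road(f,e)
round 3: derive flow(c,c) via R1 from flow(c,b), road(b,c)
round 3: derive flow(d,c) via R1 from flow(d,b), road(b,c)
round 3: derive flow(d,g) via R1 from flow(d,b), road(b,g)
round 3: derive flow(g,c) via R1 from flow(g,b), road(b,c)
round 3: derive flow(g,d) via R1 from flow(g,b), road(b,d)
round 3: derive flow(g,g) via R1 from flow(g,b), road(b,g)
round 3: derive flow(i,f) via R1 from flow(i,c), road(c,f)
round 3: derive flow(i,i) via R1 from flow(i,d), road(d,i)
round 3: derive flow(j,f) via R1 from flow(j,c), road(c,f)
round 3: derive flow(j,i) via R1 from flow(j,d), road(d,i)
round 4: derive flow(d,f) via R1 from flow(d,c), road(c,f)
round 4: derive flow(g,f) via R1 from flow(g,c), road(c,f)
round 4: derive flow(g,i) via R1 from flow(g,d), road(d,i)
round 4: derive flow(i,e) via R1 from flow(i,f), road(f,e)
round 4: derive flow(j,e) via R1 from flow(j,f), road(f,e)
round 5: derive flow(d,e) via R1 from flow(d,f), road(f,e)
round 5: derive flow(g,e) via R1 from flow(g,f), road(f,e)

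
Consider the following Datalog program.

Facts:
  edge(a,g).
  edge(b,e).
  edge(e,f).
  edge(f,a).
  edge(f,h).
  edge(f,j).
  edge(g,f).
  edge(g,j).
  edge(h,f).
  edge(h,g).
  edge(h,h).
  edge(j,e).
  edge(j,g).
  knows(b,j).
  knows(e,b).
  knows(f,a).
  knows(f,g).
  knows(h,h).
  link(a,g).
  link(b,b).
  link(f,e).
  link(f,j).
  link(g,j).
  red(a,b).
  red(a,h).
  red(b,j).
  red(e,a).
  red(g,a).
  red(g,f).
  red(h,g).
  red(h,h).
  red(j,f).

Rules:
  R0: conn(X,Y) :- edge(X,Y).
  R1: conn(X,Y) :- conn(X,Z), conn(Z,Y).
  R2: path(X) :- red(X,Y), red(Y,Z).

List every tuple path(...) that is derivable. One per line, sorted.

path(a)
path(b)
path(e)
path(g)
path(h)

round 1: derive path(a) via R2 from red(a,b), red(b,j)
round 1: derive path(b) via R2 from red(b,j), red(j,f)
round 1: derive path(e) via R2 from red(e,a), red(a,b)
round 1: derive path(g) via R2 from red(g,a), red(a,b)
round 1: derive path(h) via R2 from red(h,g), red(g,a)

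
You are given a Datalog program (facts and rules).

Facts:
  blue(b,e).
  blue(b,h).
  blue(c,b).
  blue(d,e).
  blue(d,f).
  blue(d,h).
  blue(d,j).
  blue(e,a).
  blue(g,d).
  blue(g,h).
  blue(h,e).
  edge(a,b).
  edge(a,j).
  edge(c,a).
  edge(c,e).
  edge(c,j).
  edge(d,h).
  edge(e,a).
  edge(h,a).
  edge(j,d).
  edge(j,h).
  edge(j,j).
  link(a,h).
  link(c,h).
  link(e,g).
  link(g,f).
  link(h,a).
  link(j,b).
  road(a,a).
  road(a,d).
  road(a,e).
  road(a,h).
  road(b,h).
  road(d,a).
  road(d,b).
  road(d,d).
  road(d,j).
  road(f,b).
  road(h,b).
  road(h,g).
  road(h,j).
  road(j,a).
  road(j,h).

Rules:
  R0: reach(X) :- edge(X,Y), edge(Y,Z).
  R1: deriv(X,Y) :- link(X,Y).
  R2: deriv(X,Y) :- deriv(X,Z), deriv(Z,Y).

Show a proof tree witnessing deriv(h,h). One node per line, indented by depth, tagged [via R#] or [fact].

round 1: derive deriv(a,h) via R1 from link(a,h)
round 1: derive deriv(c,h) via R1 from link(c,h)
round 1: derive deriv(e,g) via R1 from link(e,g)
round 1: derive deriv(g,f) via R1 from link(g,f)
round 1: derive deriv(h,a) via R1 from link(h,a)
round 1: derive deriv(j,b) via R1 from link(j,b)
round 2: derive deriv(a,a) via R2 from deriv(a,h), deriv(h,a)
round 2: derive deriv(c,a) via R2 from deriv(c,h), deriv(h,a)
round 2: derive deriv(e,f) via R2 from deriv(e,g), deriv(g,f)
round 2: derive deriv(h,h) via R2 from deriv(h,a), deriv(a,h)

deriv(h,h)  [via R2]
  deriv(h,a)  [via R1]
    link(h,a)  [fact]
  deriv(a,h)  [via R1]
    link(a,h)  [fact]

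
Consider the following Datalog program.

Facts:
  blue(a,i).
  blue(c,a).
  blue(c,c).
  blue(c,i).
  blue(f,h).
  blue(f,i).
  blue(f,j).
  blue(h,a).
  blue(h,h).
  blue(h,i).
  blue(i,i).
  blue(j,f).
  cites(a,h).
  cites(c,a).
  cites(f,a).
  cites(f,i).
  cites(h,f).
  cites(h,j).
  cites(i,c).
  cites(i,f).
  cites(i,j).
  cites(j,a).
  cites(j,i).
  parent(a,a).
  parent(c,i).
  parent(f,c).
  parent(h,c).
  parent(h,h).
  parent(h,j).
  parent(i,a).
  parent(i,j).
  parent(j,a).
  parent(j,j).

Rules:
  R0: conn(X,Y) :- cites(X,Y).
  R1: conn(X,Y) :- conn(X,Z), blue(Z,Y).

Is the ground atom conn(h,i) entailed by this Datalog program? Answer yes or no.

round 1: derive conn(a,h) via R0 from cites(a,h)
round 1: derive conn(c,a) via R0 from cites(c,a)
round 1: derive conn(f,a) via R0 from cites(f,a)
round 1: derive conn(f,i) via R0 from cites(f,i)
round 1: derive conn(h,f) via R0 from cites(h,f)
round 1: derive conn(h,j) via R0 from cites(h,j)
round 1: derive conn(i,c) via R0 from cites(i,c)
round 1: derive conn(i,f) via R0 from cites(i,f)
round 1: derive conn(i,j) via R0 from cites(i,j)
round 1: derive conn(j,a) via R0 from cites(j,a)
round 1: derive conn(j,i) via R0 from cites(j,i)
round 2: derive conn(a,a) via R1 from conn(a,h), blue(h,a)
round 2: derive conn(a,i) via R1 from conn(a,h), blue(h,i)
round 2: derive conn(c,i) via R1 from conn(c,a), blue(a,i)
round 2: derive conn(h,h) via R1 from conn(h,f), blue(f,h)
round 2: derive conn(h,i) via R1 from conn(h,f), blue(f,i)
round 2: derive conn(i,a) via R1 from conn(i,c), blue(c,a)
round 2: derive conn(i,h) via R1 from conn(i,f), blue(f,h)
round 2: derive conn(i,i) via R1 from conn(i,c), blue(c,i)
round 3: derive conn(h,a) via R1 from conn(h,h), blue(h,a)

yes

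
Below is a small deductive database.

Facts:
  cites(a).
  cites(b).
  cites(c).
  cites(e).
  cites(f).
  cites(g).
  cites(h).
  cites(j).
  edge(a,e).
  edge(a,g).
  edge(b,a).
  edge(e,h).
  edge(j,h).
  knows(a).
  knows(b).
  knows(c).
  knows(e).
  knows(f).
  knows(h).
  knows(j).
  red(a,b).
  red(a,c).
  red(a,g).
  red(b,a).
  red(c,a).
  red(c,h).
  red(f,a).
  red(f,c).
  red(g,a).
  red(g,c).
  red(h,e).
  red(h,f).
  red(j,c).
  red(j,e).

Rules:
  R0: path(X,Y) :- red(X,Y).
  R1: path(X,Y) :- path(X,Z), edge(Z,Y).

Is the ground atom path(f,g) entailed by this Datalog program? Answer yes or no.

yes

round 1: derive path(a,b) via R0 from red(a,b)
round 1: derive path(a,c) via R0 from red(a,c)
round 1: derive path(a,g) via R0 from red(a,g)
round 1: derive path(b,a) via R0 from red(b,a)
round 1: derive path(c,a) via R0 from red(c,a)
round 1: derive path(c,h) via R0 from red(c,h)
round 1: derive path(f,a) via R0 from red(f,a)
round 1: derive path(f,c) via R0 from red(f,c)
round 1: derive path(g,a) via R0 from red(g,a)
round 1: derive path(g,c) via R0 from red(g,c)
round 1: derive path(h,e) via R0 from red(h,e)
round 1: derive path(h,f) via R0 from red(h,f)
round 1: derive path(j,c) via R0 from red(j,c)
round 1: derive path(j,e) via R0 from red(j,e)
round 2: derive path(a,a) via R1 from path(a,b), edge(b,a)
round 2: derive path(b,e) via R1 from path(b,a), edge(a,e)
round 2: derive path(b,g) via R1 from path(b,a), edge(a,g)
round 2: derive path(c,e) via R1 from path(c,a), edge(a,e)
round 2: derive path(c,g) via R1 from path(c,a), edge(a,g)
round 2: derive path(f,e) via R1 from path(f,a), edge(a,e)
round 2: derive path(f,g) via R1 from path(f,a), edge(a,g)
round 2: derive path(g,e) via R1 from path(g,a), edge(a,e)
round 2: derive path(g,g) via R1 from path(g,a), edge(a,g)
round 2: derive path(h,h) via R1 from path(h,e), edge(e,h)
round 2: derive path(j,h) via R1 from path(j,e), edge(e,h)
round 3: derive path(a,e) via R1 from path(a,a), edge(a,e)
round 3: derive path(b,h) via R1 from path(b,e), edge(e,h)
round 3: derive path(f,h) via R1 from path(f,e), edge(e,h)
round 3: derive path(g,h) via R1 from path(g,e), edge(e,h)
round 4: derive path(a,h) via R1 from path(a,e), edge(e,h)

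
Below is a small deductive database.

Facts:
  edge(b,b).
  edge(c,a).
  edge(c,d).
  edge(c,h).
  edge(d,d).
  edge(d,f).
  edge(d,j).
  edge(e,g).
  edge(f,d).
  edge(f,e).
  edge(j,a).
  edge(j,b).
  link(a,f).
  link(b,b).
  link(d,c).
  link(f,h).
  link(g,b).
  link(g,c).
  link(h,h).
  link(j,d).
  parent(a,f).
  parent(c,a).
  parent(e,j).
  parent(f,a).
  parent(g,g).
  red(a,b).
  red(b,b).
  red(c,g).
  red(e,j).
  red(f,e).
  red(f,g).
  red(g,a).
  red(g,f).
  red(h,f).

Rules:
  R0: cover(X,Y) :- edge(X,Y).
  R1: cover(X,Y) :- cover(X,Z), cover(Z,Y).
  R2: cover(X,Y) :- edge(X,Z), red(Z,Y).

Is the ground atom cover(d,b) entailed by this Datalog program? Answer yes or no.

yes

round 1: derive cover(b,b) via R0 from edge(b,b)
round 1: derive cover(c,a) via R0 from edge(c,a)
round 1: derive cover(c,d) via R0 from edge(c,d)
round 1: derive cover(c,h) via R0 from edge(c,h)
round 1: derive cover(d,d) via R0 from edge(d,d)
round 1: derive cover(d,f) via R0 from edge(d,f)
round 1: derive cover(d,j) via R0 from edge(d,j)
round 1: derive cover(e,g) via R0 from edge(e,g)
round 1: derive cover(f,d) via R0 from edge(f,d)
round 1: derive cover(f,e) via R0 from edge(f,e)
round 1: derive cover(j,a) via R0 from edge(j,a)
round 1: derive cover(j,b) via R0 from edge(j,b)
round 1: derive cover(c,b) via R2 from edge(c,a), red(a,b)
round 1: derive cover(c,f) via R2 from edge(c,h), red(h,f)
round 1: derive cover(d,e) via R2 from edge(d,f), red(f,e)
round 1: derive cover(d,g) via R2 from edge(d,f), red(f,g)
round 1: derive cover(e,a) via R2 from edge(e,g), red(g,a)
round 1: derive cover(e,f) via R2 from edge(e,g), red(g,f)
round 1: derive cover(f,j) via R2 from edge(f,e), red(e,j)
round 2: derive cover(c,e) via R1 from cover(c,d), cover(d,e)
round 2: derive cover(c,g) via R1 from cover(c,d), cover(d,g)
round 2: derive cover(c,j) via R1 from cover(c,d), cover(d,j)
round 2: derive cover(d,a) via R1 from cover(d,e), cover(e,a)
round 2: derive cover(d,b) via R1 from cover(d,j), cover(j,b)
round 2: derive cover(e,d) via R1 from cover(e,f), cover(f,d)
round 2: derive cover(e,e) via R1 from cover(e,f), cover(f,e)
round 2: derive cover(e,j) via R1 from cover(e,f), cover(f,j)
round 2: derive cover(f,a) via R1 from cover(f,e), cover(e,a)
round 2: derive cover(f,b) via R1 from cover(f,j), cover(j,b)
round 2: derive cover(f,f) via R1 from cover(f,d), cover(d,f)
round 2: derive cover(f,g) via R1 from cover(f,d), cover(d,g)
round 3: derive cover(e,b) via R1 from cover(e,d), cover(d,b)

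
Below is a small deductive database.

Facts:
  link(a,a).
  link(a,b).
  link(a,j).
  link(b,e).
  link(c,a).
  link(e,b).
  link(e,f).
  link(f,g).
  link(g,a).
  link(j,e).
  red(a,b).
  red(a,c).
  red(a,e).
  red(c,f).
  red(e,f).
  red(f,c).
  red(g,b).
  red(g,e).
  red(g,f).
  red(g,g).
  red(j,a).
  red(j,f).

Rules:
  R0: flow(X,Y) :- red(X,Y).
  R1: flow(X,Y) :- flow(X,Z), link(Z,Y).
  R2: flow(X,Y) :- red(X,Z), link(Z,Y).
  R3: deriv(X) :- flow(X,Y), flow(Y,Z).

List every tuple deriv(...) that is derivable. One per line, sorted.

deriv(a)
deriv(c)
deriv(e)
deriv(f)
deriv(g)
deriv(j)

round 1: derive flow(a,b) via R0 from red(a,b)
round 1: derive flow(a,c) via R0 from red(a,c)
round 1: derive flow(a,e) via R0 from red(a,e)
round 1: derive flow(c,f) via R0 from red(c,f)
round 1: derive flow(e,f) via R0 from red(e,f)
round 1: derive flow(f,c) via R0 from red(f,c)
round 1: derive flow(g,b) via R0 from red(g,b)
round 1: derive flow(g,e) via R0 from red(g,e)
round 1: derive flow(g,f) via R0 from red(g,f)
round 1: derive flow(g,g) via R0 from red(g,g)
round 1: derive flow(j,a) via R0 from red(j,a)
round 1: derive flow(j,f) via R0 from red(j,f)
round 1: derive flow(a,a) via R2 from red(a,c), link(c,a)
round 1: derive flow(a,f) via R2 from red(a,e), link(e,f)
round 1: derive flow(c,g) via R2 from red(c,f), link(f,g)
round 1: derive flow(e,g) via R2 from red(e,f), link(f,g)
round 1: derive flow(f,a) via R2 from red(f,c), link(c,a)
round 1: derive flow(g,a) via R2 from red(g,g), link(g,a)
round 1: derive flow(j,b) via R2 from red(j,a), link(a,b)
round 1: derive flow(j,g) via R2 from red(j,f), link(f,g)
round 1: derive flow(j,j) via R2 from red(j,a), link(a,j)
round 2: derive flow(a,g) via R1 from flow(a,f), link(f,g)
round 2: derive flow(a,j) via R1 from flow(a,a), link(a,j)
round 2: derive flow(c,a) via R1 from flow(c,g), link(g,a)
round 2: derive flow(e,a) via R1 from flow(e,g), link(g,a)
round 2: derive flow(f,b) via R1 from flow(f,a), link(a,b)
round 2: derive flow(f,j) via R1 from flow(f,a), link(a,j)
round 2: derive flow(g,j) via R1 from flow(g,a), link(a,j)
round 2: derive flow(j,e) via R1 from flow(j,b), link(b,e)
round 2: derive deriv(a) via R3 from flow(a,a), flow(a,a)
round 2: derive deriv(c) via R3 from flow(c,f), flow(f,a)
round 2: derive deriv(e) via R3 from flow(e,f), flow(f,a)
round 2: derive deriv(f) via R3 from flow(f,a), flow(a,a)
round 2: derive deriv(g) via R3 from flow(g,a), flow(a,a)
round 2: derive deriv(j) via R3 from flow(j,a), flow(a,a)
round 3: derive flow(c,b) via R1 from flow(c,a), link(a,b)
round 3: derive flow(c,j) via R1 from flow(c,a), link(a,j)
round 3: derive flow(e,b) via R1 from flow(e,a), link(a,b)
round 3: derive flow(e,j) via R1 from flow(e,a), link(a,j)
round 3: derive flow(f,e) via R1 from flow(f,b), link(b,e)
round 4: derive flow(c,e) via R1 from flow(c,b), link(b,e)
round 4: derive flow(e,e) via R1 from flow(e,b), link(b,e)
round 4: derive flow(f,f) via R1 from flow(f,e), link(e,f)
round 5: derive flow(f,g) via R1 from flow(f,f), link(f,g)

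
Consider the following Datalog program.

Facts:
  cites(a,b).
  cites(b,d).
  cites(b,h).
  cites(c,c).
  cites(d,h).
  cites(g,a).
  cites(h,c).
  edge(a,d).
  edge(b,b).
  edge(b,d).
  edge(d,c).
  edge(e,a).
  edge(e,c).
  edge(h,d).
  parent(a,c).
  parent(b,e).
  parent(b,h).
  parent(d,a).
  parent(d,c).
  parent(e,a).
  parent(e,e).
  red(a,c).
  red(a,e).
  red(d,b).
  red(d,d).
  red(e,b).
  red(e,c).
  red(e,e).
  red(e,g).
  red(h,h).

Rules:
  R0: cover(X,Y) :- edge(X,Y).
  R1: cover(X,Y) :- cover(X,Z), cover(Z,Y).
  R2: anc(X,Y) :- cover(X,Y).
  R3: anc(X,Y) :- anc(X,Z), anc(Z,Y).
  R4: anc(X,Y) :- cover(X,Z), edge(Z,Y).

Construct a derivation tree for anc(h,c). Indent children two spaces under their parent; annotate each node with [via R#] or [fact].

anc(h,c)  [via R4]
  cover(h,d)  [via R0]
    edge(h,d)  [fact]
  edge(d,c)  [fact]

round 1: derive cover(a,d) via R0 from edge(a,d)
round 1: derive cover(b,b) via R0 from edge(b,b)
round 1: derive cover(b,d) via R0 from edge(b,d)
round 1: derive cover(d,c) via R0 from edge(d,c)
round 1: derive cover(e,a) via R0 from edge(e,a)
round 1: derive cover(e,c) via R0 from edge(e,c)
round 1: derive cover(h,d) via R0 from edge(h,d)
round 2: derive cover(a,c) via R1 from cover(a,d), cover(d,c)
round 2: derive cover(b,c) via R1 from cover(b,d), cover(d,c)
round 2: derive cover(e,d) via R1 from cover(e,a), cover(a,d)
round 2: derive cover(h,c) via R1 from cover(h,d), cover(d,c)
round 2: derive anc(a,d) via R2 from cover(a,d)
round 2: derive anc(b,b) via R2 from cover(b,b)
round 2: derive anc(b,d) via R2 from cover(b,d)
round 2: derive anc(d,c) via R2 from cover(d,c)
round 2: derive anc(e,a) via R2 from cover(e,a)
round 2: derive anc(e,c) via R2 from cover(e,c)
round 2: derive anc(h,d) via R2 from cover(h,d)
round 2: derive anc(a,c) via R4 from cover(a,d), edge(d,c)
round 2: derive anc(b,c) via R4 from cover(b,d), edge(d,c)
round 2: derive anc(e,d) via R4 from cover(e,a), edge(a,d)
round 2: derive anc(h,c) via R4 from cover(h,d), edge(d,c)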